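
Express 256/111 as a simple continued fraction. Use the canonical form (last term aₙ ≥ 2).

256 = 2·111 + 34
111 = 3·34 + 9
34 = 3·9 + 7
9 = 1·7 + 2
7 = 3·2 + 1
2 = 2·1 + 0  (stop)
So 256/111 = [2; 3, 3, 1, 3, 2].

[2; 3, 3, 1, 3, 2]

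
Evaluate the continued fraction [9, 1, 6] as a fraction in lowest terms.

69/7

Using pₖ = aₖpₖ₋₁ + pₖ₋₂ and qₖ = aₖqₖ₋₁ + qₖ₋₂:
  k=0: a=9, p=9, q=1
  k=1: a=1, p=10, q=1
  k=2: a=6, p=69, q=7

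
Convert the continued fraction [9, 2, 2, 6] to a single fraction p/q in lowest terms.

Using pₖ = aₖpₖ₋₁ + pₖ₋₂ and qₖ = aₖqₖ₋₁ + qₖ₋₂:
  k=0: a=9, p=9, q=1
  k=1: a=2, p=19, q=2
  k=2: a=2, p=47, q=5
  k=3: a=6, p=301, q=32

301/32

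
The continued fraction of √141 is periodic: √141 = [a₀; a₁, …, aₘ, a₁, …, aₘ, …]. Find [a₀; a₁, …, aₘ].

[11; 1, 6, 1, 22]

a₀ = ⌊√141⌋ = 11.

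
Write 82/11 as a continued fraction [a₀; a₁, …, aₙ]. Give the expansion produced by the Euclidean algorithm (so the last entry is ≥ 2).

[7; 2, 5]

82 = 7*11 + 5
11 = 2*5 + 1
5 = 5*1 + 0  (stop)
So 82/11 = [7; 2, 5].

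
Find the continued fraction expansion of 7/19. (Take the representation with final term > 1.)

7 = 0*19 + 7
19 = 2*7 + 5
7 = 1*5 + 2
5 = 2*2 + 1
2 = 2*1 + 0  (stop)
So 7/19 = [0; 2, 1, 2, 2].

[0; 2, 1, 2, 2]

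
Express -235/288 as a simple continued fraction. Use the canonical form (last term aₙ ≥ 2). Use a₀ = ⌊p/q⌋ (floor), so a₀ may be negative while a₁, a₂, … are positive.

-235 = -1*288 + 53
288 = 5*53 + 23
53 = 2*23 + 7
23 = 3*7 + 2
7 = 3*2 + 1
2 = 2*1 + 0  (stop)
So -235/288 = [-1; 5, 2, 3, 3, 2].

[-1; 5, 2, 3, 3, 2]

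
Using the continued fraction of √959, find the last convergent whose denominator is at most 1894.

√959 = [30; 1, 29, 1, 60, …] (period length 4).
Convergents:
  p_0/q_0 = 30/1
  p_1/q_1 = 31/1
  p_2/q_2 = 929/30
  p_3/q_3 = 960/31
  p_4/q_4 = 58529/1890
  p_5/q_5 = 59489/1921
q_4 = 1890 ≤ 1894 < 1921 = q_5, so the answer is 58529/1890.

58529/1890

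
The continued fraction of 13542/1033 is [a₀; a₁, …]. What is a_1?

9

13542 = 13·1033 + 113   →  a_0 = 13
1033 = 9·113 + 16   →  a_1 = 9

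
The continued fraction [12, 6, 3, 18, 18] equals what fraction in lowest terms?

Fold from the inside: start with 18/1.
  18 + 1/18 = 325/18
  3 + 18/325 = 993/325
  6 + 325/993 = 6283/993
  12 + 993/6283 = 76389/6283

76389/6283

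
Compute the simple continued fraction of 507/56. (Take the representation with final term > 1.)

[9; 18, 1, 2]

507 = 9×56 + 3
56 = 18×3 + 2
3 = 1×2 + 1
2 = 2×1 + 0  (stop)
So 507/56 = [9; 18, 1, 2].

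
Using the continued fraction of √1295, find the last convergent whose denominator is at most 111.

2591/72

√1295 = [35; 1, 70, …] (period length 2).
Convergents:
  p_0/q_0 = 35/1
  p_1/q_1 = 36/1
  p_2/q_2 = 2555/71
  p_3/q_3 = 2591/72
  p_4/q_4 = 183925/5111
q_3 = 72 ≤ 111 < 5111 = q_4, so the answer is 2591/72.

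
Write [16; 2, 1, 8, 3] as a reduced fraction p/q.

Using pₖ = aₖpₖ₋₁ + pₖ₋₂ and qₖ = aₖqₖ₋₁ + qₖ₋₂:
  k=0: a=16, p=16, q=1
  k=1: a=2, p=33, q=2
  k=2: a=1, p=49, q=3
  k=3: a=8, p=425, q=26
  k=4: a=3, p=1324, q=81

1324/81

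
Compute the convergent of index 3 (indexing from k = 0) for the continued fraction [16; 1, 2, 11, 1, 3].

567/34

Using pₖ = aₖpₖ₋₁ + pₖ₋₂, qₖ = aₖqₖ₋₁ + qₖ₋₂ (with p₋₁=1, p₋₂=0, q₋₁=0, q₋₂=1):
  k=0: a=16, p=16, q=1
  k=1: a=1, p=17, q=1
  k=2: a=2, p=50, q=3
  k=3: a=11, p=567, q=34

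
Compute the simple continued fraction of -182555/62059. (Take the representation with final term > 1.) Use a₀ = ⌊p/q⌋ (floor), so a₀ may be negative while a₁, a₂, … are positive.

-182555 = -3·62059 + 3622
62059 = 17·3622 + 485
3622 = 7·485 + 227
485 = 2·227 + 31
227 = 7·31 + 10
31 = 3·10 + 1
10 = 10·1 + 0  (stop)
So -182555/62059 = [-3; 17, 7, 2, 7, 3, 10].

[-3; 17, 7, 2, 7, 3, 10]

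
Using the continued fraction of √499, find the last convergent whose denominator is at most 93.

√499 = [22; 2, 1, 21, 1, 2, 44, …] (period length 6).
Convergents:
  p_0/q_0 = 22/1
  p_1/q_1 = 45/2
  p_2/q_2 = 67/3
  p_3/q_3 = 1452/65
  p_4/q_4 = 1519/68
  p_5/q_5 = 4490/201
q_4 = 68 ≤ 93 < 201 = q_5, so the answer is 1519/68.

1519/68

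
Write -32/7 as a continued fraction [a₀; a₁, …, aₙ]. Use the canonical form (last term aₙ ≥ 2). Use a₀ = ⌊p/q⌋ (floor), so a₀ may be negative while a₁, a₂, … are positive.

-32 = -5·7 + 3
7 = 2·3 + 1
3 = 3·1 + 0  (stop)
So -32/7 = [-5; 2, 3].

[-5; 2, 3]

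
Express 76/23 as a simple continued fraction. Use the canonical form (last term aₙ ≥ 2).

[3; 3, 3, 2]

76 = 3·23 + 7
23 = 3·7 + 2
7 = 3·2 + 1
2 = 2·1 + 0  (stop)
So 76/23 = [3; 3, 3, 2].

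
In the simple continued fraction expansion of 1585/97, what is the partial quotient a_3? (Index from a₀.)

1585 = 16·97 + 33   →  a_0 = 16
97 = 2·33 + 31   →  a_1 = 2
33 = 1·31 + 2   →  a_2 = 1
31 = 15·2 + 1   →  a_3 = 15

15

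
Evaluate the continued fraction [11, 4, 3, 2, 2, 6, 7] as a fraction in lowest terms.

37619/3349

Using pₖ = aₖpₖ₋₁ + pₖ₋₂ and qₖ = aₖqₖ₋₁ + qₖ₋₂:
  k=0: a=11, p=11, q=1
  k=1: a=4, p=45, q=4
  k=2: a=3, p=146, q=13
  k=3: a=2, p=337, q=30
  k=4: a=2, p=820, q=73
  k=5: a=6, p=5257, q=468
  k=6: a=7, p=37619, q=3349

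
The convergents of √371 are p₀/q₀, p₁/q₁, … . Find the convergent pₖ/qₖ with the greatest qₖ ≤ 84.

443/23

√371 = [19; 3, 1, 4, 1, 3, 38, …] (period length 6).
Convergents:
  p_0/q_0 = 19/1
  p_1/q_1 = 58/3
  p_2/q_2 = 77/4
  p_3/q_3 = 366/19
  p_4/q_4 = 443/23
  p_5/q_5 = 1695/88
q_4 = 23 ≤ 84 < 88 = q_5, so the answer is 443/23.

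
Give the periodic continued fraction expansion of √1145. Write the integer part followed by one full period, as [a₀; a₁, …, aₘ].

a₀ = ⌊√1145⌋ = 33.

[33; 1, 5, 5, 1, 66]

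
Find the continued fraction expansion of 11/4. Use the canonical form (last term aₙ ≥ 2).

11 = 2·4 + 3
4 = 1·3 + 1
3 = 3·1 + 0  (stop)
So 11/4 = [2; 1, 3].

[2; 1, 3]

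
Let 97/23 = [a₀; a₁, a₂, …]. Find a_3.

97 = 4·23 + 5   →  a_0 = 4
23 = 4·5 + 3   →  a_1 = 4
5 = 1·3 + 2   →  a_2 = 1
3 = 1·2 + 1   →  a_3 = 1

1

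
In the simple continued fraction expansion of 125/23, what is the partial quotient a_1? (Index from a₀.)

125 = 5·23 + 10   →  a_0 = 5
23 = 2·10 + 3   →  a_1 = 2

2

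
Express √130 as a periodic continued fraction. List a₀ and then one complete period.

[11; 2, 2, 22]

a₀ = ⌊√130⌋ = 11.
With m₀=0, d₀=1 and mₖ₊₁ = dₖaₖ − mₖ, dₖ₊₁ = (n − mₖ₊₁²)/dₖ, aₖ₊₁ = ⌊(a₀+mₖ₊₁)/dₖ₊₁⌋:
  k=1: m=11, d=9, a=2
  k=2: m=7, d=9, a=2
  k=3: m=11, d=1, a=22
d=1 and a=2a₀=22 at k=3, so the next step gives (m, d) = (11, 9) again — its k=1 value — and the period has length 3.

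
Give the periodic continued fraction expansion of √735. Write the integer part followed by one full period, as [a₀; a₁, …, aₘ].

[27; 9, 54]

a₀ = ⌊√735⌋ = 27.
With m₀=0, d₀=1 and mₖ₊₁ = dₖaₖ − mₖ, dₖ₊₁ = (n − mₖ₊₁²)/dₖ, aₖ₊₁ = ⌊(a₀+mₖ₊₁)/dₖ₊₁⌋:
  k=1: m=27, d=6, a=9
  k=2: m=27, d=1, a=54
d=1 and a=2a₀=54 at k=2, so the next step gives (m, d) = (27, 6) again — its k=1 value — and the period has length 2.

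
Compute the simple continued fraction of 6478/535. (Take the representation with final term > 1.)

6478 = 12·535 + 58
535 = 9·58 + 13
58 = 4·13 + 6
13 = 2·6 + 1
6 = 6·1 + 0  (stop)
So 6478/535 = [12; 9, 4, 2, 6].

[12; 9, 4, 2, 6]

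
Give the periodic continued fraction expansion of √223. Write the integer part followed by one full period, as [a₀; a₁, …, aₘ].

[14; 1, 13, 1, 28]

a₀ = ⌊√223⌋ = 14.
With m₀=0, d₀=1 and mₖ₊₁ = dₖaₖ − mₖ, dₖ₊₁ = (n − mₖ₊₁²)/dₖ, aₖ₊₁ = ⌊(a₀+mₖ₊₁)/dₖ₊₁⌋:
  k=1: m=14, d=27, a=1
  k=2: m=13, d=2, a=13
  k=3: m=13, d=27, a=1
  k=4: m=14, d=1, a=28
d=1 and a=2a₀=28 at k=4, so the next step gives (m, d) = (14, 27) again — its k=1 value — and the period has length 4.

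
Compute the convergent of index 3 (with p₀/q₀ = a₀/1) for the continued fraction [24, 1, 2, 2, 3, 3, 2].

173/7

Using pₖ = aₖpₖ₋₁ + pₖ₋₂, qₖ = aₖqₖ₋₁ + qₖ₋₂ (with p₋₁=1, p₋₂=0, q₋₁=0, q₋₂=1):
  k=0: a=24, p=24, q=1
  k=1: a=1, p=25, q=1
  k=2: a=2, p=74, q=3
  k=3: a=2, p=173, q=7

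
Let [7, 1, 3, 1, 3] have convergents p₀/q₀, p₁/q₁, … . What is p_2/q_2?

Using pₖ = aₖpₖ₋₁ + pₖ₋₂, qₖ = aₖqₖ₋₁ + qₖ₋₂ (with p₋₁=1, p₋₂=0, q₋₁=0, q₋₂=1):
  k=0: a=7, p=7, q=1
  k=1: a=1, p=8, q=1
  k=2: a=3, p=31, q=4

31/4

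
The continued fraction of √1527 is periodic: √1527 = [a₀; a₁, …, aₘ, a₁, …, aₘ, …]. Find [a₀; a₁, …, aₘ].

[39; 13, 78]

a₀ = ⌊√1527⌋ = 39.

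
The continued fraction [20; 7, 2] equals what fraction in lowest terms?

302/15

Using pₖ = aₖpₖ₋₁ + pₖ₋₂ and qₖ = aₖqₖ₋₁ + qₖ₋₂:
  k=0: a=20, p=20, q=1
  k=1: a=7, p=141, q=7
  k=2: a=2, p=302, q=15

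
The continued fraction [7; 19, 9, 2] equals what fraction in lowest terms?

2560/363

Using pₖ = aₖpₖ₋₁ + pₖ₋₂ and qₖ = aₖqₖ₋₁ + qₖ₋₂:
  k=0: a=7, p=7, q=1
  k=1: a=19, p=134, q=19
  k=2: a=9, p=1213, q=172
  k=3: a=2, p=2560, q=363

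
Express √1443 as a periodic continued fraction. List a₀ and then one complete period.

[37; 1, 74]

a₀ = ⌊√1443⌋ = 37.
With m₀=0, d₀=1 and mₖ₊₁ = dₖaₖ − mₖ, dₖ₊₁ = (n − mₖ₊₁²)/dₖ, aₖ₊₁ = ⌊(a₀+mₖ₊₁)/dₖ₊₁⌋:
  k=1: m=37, d=74, a=1
  k=2: m=37, d=1, a=74
d=1 and a=2a₀=74 at k=2, so the next step gives (m, d) = (37, 74) again — its k=1 value — and the period has length 2.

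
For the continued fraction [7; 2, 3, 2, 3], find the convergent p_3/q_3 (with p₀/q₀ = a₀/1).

119/16

Using pₖ = aₖpₖ₋₁ + pₖ₋₂, qₖ = aₖqₖ₋₁ + qₖ₋₂ (with p₋₁=1, p₋₂=0, q₋₁=0, q₋₂=1):
  k=0: a=7, p=7, q=1
  k=1: a=2, p=15, q=2
  k=2: a=3, p=52, q=7
  k=3: a=2, p=119, q=16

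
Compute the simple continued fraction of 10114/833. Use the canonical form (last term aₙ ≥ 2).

10114 = 12*833 + 118
833 = 7*118 + 7
118 = 16*7 + 6
7 = 1*6 + 1
6 = 6*1 + 0  (stop)
So 10114/833 = [12; 7, 16, 1, 6].

[12; 7, 16, 1, 6]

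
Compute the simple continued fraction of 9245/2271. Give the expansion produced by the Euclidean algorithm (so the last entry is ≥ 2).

[4; 14, 9, 2, 8]

9245 = 4*2271 + 161
2271 = 14*161 + 17
161 = 9*17 + 8
17 = 2*8 + 1
8 = 8*1 + 0  (stop)
So 9245/2271 = [4; 14, 9, 2, 8].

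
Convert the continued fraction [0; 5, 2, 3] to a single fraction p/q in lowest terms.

Using pₖ = aₖpₖ₋₁ + pₖ₋₂ and qₖ = aₖqₖ₋₁ + qₖ₋₂:
  k=0: a=0, p=0, q=1
  k=1: a=5, p=1, q=5
  k=2: a=2, p=2, q=11
  k=3: a=3, p=7, q=38

7/38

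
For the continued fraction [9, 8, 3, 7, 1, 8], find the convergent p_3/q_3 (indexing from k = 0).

1669/183

Using pₖ = aₖpₖ₋₁ + pₖ₋₂, qₖ = aₖqₖ₋₁ + qₖ₋₂ (with p₋₁=1, p₋₂=0, q₋₁=0, q₋₂=1):
  k=0: a=9, p=9, q=1
  k=1: a=8, p=73, q=8
  k=2: a=3, p=228, q=25
  k=3: a=7, p=1669, q=183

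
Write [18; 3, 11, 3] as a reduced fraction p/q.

1924/105

Fold from the inside: start with 3/1.
  11 + 1/3 = 34/3
  3 + 3/34 = 105/34
  18 + 34/105 = 1924/105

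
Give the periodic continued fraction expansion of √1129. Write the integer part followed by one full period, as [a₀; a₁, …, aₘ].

[33; 1, 1, 1, 1, 66]

a₀ = ⌊√1129⌋ = 33.
With m₀=0, d₀=1 and mₖ₊₁ = dₖaₖ − mₖ, dₖ₊₁ = (n − mₖ₊₁²)/dₖ, aₖ₊₁ = ⌊(a₀+mₖ₊₁)/dₖ₊₁⌋:
  k=1: m=33, d=40, a=1
  k=2: m=7, d=27, a=1
  k=3: m=20, d=27, a=1
  k=4: m=7, d=40, a=1
  k=5: m=33, d=1, a=66
d=1 and a=2a₀=66 at k=5, so the next step gives (m, d) = (33, 40) again — its k=1 value — and the period has length 5.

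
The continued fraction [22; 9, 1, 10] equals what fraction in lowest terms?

2409/109

Using pₖ = aₖpₖ₋₁ + pₖ₋₂ and qₖ = aₖqₖ₋₁ + qₖ₋₂:
  k=0: a=22, p=22, q=1
  k=1: a=9, p=199, q=9
  k=2: a=1, p=221, q=10
  k=3: a=10, p=2409, q=109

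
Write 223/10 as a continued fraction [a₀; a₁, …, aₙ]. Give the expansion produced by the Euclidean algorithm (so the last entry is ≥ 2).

223 = 22·10 + 3
10 = 3·3 + 1
3 = 3·1 + 0  (stop)
So 223/10 = [22; 3, 3].

[22; 3, 3]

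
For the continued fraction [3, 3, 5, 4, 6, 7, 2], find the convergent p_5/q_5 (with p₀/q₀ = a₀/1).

Using pₖ = aₖpₖ₋₁ + pₖ₋₂, qₖ = aₖqₖ₋₁ + qₖ₋₂ (with p₋₁=1, p₋₂=0, q₋₁=0, q₋₂=1):
  k=0: a=3, p=3, q=1
  k=1: a=3, p=10, q=3
  k=2: a=5, p=53, q=16
  k=3: a=4, p=222, q=67
  k=4: a=6, p=1385, q=418
  k=5: a=7, p=9917, q=2993

9917/2993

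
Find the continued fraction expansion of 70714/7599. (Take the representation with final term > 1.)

70714 = 9*7599 + 2323
7599 = 3*2323 + 630
2323 = 3*630 + 433
630 = 1*433 + 197
433 = 2*197 + 39
197 = 5*39 + 2
39 = 19*2 + 1
2 = 2*1 + 0  (stop)
So 70714/7599 = [9; 3, 3, 1, 2, 5, 19, 2].

[9; 3, 3, 1, 2, 5, 19, 2]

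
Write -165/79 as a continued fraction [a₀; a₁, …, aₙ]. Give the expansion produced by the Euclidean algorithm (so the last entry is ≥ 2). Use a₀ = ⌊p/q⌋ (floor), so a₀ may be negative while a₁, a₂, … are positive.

-165 = -3*79 + 72
79 = 1*72 + 7
72 = 10*7 + 2
7 = 3*2 + 1
2 = 2*1 + 0  (stop)
So -165/79 = [-3; 1, 10, 3, 2].

[-3; 1, 10, 3, 2]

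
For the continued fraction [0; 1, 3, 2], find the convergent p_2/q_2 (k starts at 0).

3/4

Using pₖ = aₖpₖ₋₁ + pₖ₋₂, qₖ = aₖqₖ₋₁ + qₖ₋₂ (with p₋₁=1, p₋₂=0, q₋₁=0, q₋₂=1):
  k=0: a=0, p=0, q=1
  k=1: a=1, p=1, q=1
  k=2: a=3, p=3, q=4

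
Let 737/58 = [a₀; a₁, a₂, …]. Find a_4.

737 = 12·58 + 41   →  a_0 = 12
58 = 1·41 + 17   →  a_1 = 1
41 = 2·17 + 7   →  a_2 = 2
17 = 2·7 + 3   →  a_3 = 2
7 = 2·3 + 1   →  a_4 = 2

2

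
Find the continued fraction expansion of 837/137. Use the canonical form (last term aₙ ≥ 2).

[6; 9, 7, 2]

837 = 6×137 + 15
137 = 9×15 + 2
15 = 7×2 + 1
2 = 2×1 + 0  (stop)
So 837/137 = [6; 9, 7, 2].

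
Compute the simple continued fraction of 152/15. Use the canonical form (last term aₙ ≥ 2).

152 = 10×15 + 2
15 = 7×2 + 1
2 = 2×1 + 0  (stop)
So 152/15 = [10; 7, 2].

[10; 7, 2]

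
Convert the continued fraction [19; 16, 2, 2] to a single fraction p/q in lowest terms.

Fold from the inside: start with 2/1.
  2 + 1/2 = 5/2
  16 + 2/5 = 82/5
  19 + 5/82 = 1563/82

1563/82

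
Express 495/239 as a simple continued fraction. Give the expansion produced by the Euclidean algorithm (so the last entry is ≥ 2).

[2; 14, 17]

495 = 2×239 + 17
239 = 14×17 + 1
17 = 17×1 + 0  (stop)
So 495/239 = [2; 14, 17].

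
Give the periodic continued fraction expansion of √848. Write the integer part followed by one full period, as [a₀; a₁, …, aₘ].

a₀ = ⌊√848⌋ = 29.
With m₀=0, d₀=1 and mₖ₊₁ = dₖaₖ − mₖ, dₖ₊₁ = (n − mₖ₊₁²)/dₖ, aₖ₊₁ = ⌊(a₀+mₖ₊₁)/dₖ₊₁⌋:
  k=1: m=29, d=7, a=8
  k=2: m=27, d=17, a=3
  k=3: m=24, d=16, a=3
  k=4: m=24, d=17, a=3
  k=5: m=27, d=7, a=8
  k=6: m=29, d=1, a=58
d=1 and a=2a₀=58 at k=6, so the next step gives (m, d) = (29, 7) again — its k=1 value — and the period has length 6.

[29; 8, 3, 3, 3, 8, 58]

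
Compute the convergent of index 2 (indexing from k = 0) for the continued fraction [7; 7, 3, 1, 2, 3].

Using pₖ = aₖpₖ₋₁ + pₖ₋₂, qₖ = aₖqₖ₋₁ + qₖ₋₂ (with p₋₁=1, p₋₂=0, q₋₁=0, q₋₂=1):
  k=0: a=7, p=7, q=1
  k=1: a=7, p=50, q=7
  k=2: a=3, p=157, q=22

157/22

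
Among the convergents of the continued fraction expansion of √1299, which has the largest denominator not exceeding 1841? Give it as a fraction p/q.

62316/1729

√1299 = [36; 24, 72, …] (period length 2).
Convergents:
  p_0/q_0 = 36/1
  p_1/q_1 = 865/24
  p_2/q_2 = 62316/1729
  p_3/q_3 = 1496449/41520
q_2 = 1729 ≤ 1841 < 41520 = q_3, so the answer is 62316/1729.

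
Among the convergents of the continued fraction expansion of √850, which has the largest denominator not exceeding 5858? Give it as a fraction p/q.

√850 = [29; 6, 2, 6, 58, …] (period length 4).
Convergents:
  p_0/q_0 = 29/1
  p_1/q_1 = 175/6
  p_2/q_2 = 379/13
  p_3/q_3 = 2449/84
  p_4/q_4 = 142421/4885
  p_5/q_5 = 856975/29394
q_4 = 4885 ≤ 5858 < 29394 = q_5, so the answer is 142421/4885.

142421/4885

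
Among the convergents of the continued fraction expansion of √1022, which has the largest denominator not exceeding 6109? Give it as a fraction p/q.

√1022 = [31; 1, 30, 1, 62, …] (period length 4).
Convergents:
  p_0/q_0 = 31/1
  p_1/q_1 = 32/1
  p_2/q_2 = 991/31
  p_3/q_3 = 1023/32
  p_4/q_4 = 64417/2015
  p_5/q_5 = 65440/2047
  p_6/q_6 = 2027617/63425
q_5 = 2047 ≤ 6109 < 63425 = q_6, so the answer is 65440/2047.

65440/2047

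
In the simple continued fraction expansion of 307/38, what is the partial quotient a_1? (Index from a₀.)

12

307 = 8·38 + 3   →  a_0 = 8
38 = 12·3 + 2   →  a_1 = 12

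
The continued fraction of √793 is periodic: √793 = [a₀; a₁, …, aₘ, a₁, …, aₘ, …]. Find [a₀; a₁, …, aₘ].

a₀ = ⌊√793⌋ = 28.
With m₀=0, d₀=1 and mₖ₊₁ = dₖaₖ − mₖ, dₖ₊₁ = (n − mₖ₊₁²)/dₖ, aₖ₊₁ = ⌊(a₀+mₖ₊₁)/dₖ₊₁⌋:
  k=1: m=28, d=9, a=6
  k=2: m=26, d=13, a=4
  k=3: m=26, d=9, a=6
  k=4: m=28, d=1, a=56
d=1 and a=2a₀=56 at k=4, so the next step gives (m, d) = (28, 9) again — its k=1 value — and the period has length 4.

[28; 6, 4, 6, 56]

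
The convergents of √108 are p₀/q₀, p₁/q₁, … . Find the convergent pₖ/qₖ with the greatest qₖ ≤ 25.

√108 = [10; 2, 1, 1, 4, 1, 1, 2, 20, …] (period length 8).
Convergents:
  p_0/q_0 = 10/1
  p_1/q_1 = 21/2
  p_2/q_2 = 31/3
  p_3/q_3 = 52/5
  p_4/q_4 = 239/23
  p_5/q_5 = 291/28
q_4 = 23 ≤ 25 < 28 = q_5, so the answer is 239/23.

239/23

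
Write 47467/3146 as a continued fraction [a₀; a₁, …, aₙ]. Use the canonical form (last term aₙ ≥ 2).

47467 = 15×3146 + 277
3146 = 11×277 + 99
277 = 2×99 + 79
99 = 1×79 + 20
79 = 3×20 + 19
20 = 1×19 + 1
19 = 19×1 + 0  (stop)
So 47467/3146 = [15; 11, 2, 1, 3, 1, 19].

[15; 11, 2, 1, 3, 1, 19]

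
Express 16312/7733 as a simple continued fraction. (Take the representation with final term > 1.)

16312 = 2·7733 + 846
7733 = 9·846 + 119
846 = 7·119 + 13
119 = 9·13 + 2
13 = 6·2 + 1
2 = 2·1 + 0  (stop)
So 16312/7733 = [2; 9, 7, 9, 6, 2].

[2; 9, 7, 9, 6, 2]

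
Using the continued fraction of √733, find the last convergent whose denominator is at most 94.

√733 = [27; 13, 1, 1, 13, 54, …] (period length 5).
Convergents:
  p_0/q_0 = 27/1
  p_1/q_1 = 352/13
  p_2/q_2 = 379/14
  p_3/q_3 = 731/27
  p_4/q_4 = 9882/365
q_3 = 27 ≤ 94 < 365 = q_4, so the answer is 731/27.

731/27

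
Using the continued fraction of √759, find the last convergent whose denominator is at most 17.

√759 = [27; 1, 1, 4, 1, 1, 54, …] (period length 6).
Convergents:
  p_0/q_0 = 27/1
  p_1/q_1 = 28/1
  p_2/q_2 = 55/2
  p_3/q_3 = 248/9
  p_4/q_4 = 303/11
  p_5/q_5 = 551/20
q_4 = 11 ≤ 17 < 20 = q_5, so the answer is 303/11.

303/11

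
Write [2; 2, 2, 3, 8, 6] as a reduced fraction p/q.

2081/863

Using pₖ = aₖpₖ₋₁ + pₖ₋₂ and qₖ = aₖqₖ₋₁ + qₖ₋₂:
  k=0: a=2, p=2, q=1
  k=1: a=2, p=5, q=2
  k=2: a=2, p=12, q=5
  k=3: a=3, p=41, q=17
  k=4: a=8, p=340, q=141
  k=5: a=6, p=2081, q=863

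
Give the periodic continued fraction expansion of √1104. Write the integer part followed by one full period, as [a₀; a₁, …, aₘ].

[33; 4, 2, 2, 2, 4, 66]

a₀ = ⌊√1104⌋ = 33.
With m₀=0, d₀=1 and mₖ₊₁ = dₖaₖ − mₖ, dₖ₊₁ = (n − mₖ₊₁²)/dₖ, aₖ₊₁ = ⌊(a₀+mₖ₊₁)/dₖ₊₁⌋:
  k=1: m=33, d=15, a=4
  k=2: m=27, d=25, a=2
  k=3: m=23, d=23, a=2
  k=4: m=23, d=25, a=2
  k=5: m=27, d=15, a=4
  k=6: m=33, d=1, a=66
d=1 and a=2a₀=66 at k=6, so the next step gives (m, d) = (33, 15) again — its k=1 value — and the period has length 6.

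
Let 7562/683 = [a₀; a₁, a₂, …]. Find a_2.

1

7562 = 11·683 + 49   →  a_0 = 11
683 = 13·49 + 46   →  a_1 = 13
49 = 1·46 + 3   →  a_2 = 1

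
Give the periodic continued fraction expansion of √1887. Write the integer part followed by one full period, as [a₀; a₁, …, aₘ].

[43; 2, 3, 1, 1, 1, 3, 2, 86]

a₀ = ⌊√1887⌋ = 43.
With m₀=0, d₀=1 and mₖ₊₁ = dₖaₖ − mₖ, dₖ₊₁ = (n − mₖ₊₁²)/dₖ, aₖ₊₁ = ⌊(a₀+mₖ₊₁)/dₖ₊₁⌋:
  k=1: m=43, d=38, a=2
  k=2: m=33, d=21, a=3
  k=3: m=30, d=47, a=1
  k=4: m=17, d=34, a=1
  k=5: m=17, d=47, a=1
  k=6: m=30, d=21, a=3
  k=7: m=33, d=38, a=2
  k=8: m=43, d=1, a=86
d=1 and a=2a₀=86 at k=8, so the next step gives (m, d) = (43, 38) again — its k=1 value — and the period has length 8.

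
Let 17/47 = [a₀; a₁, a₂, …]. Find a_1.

2

17 = 0·47 + 17   →  a_0 = 0
47 = 2·17 + 13   →  a_1 = 2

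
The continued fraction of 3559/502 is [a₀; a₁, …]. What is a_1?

3559 = 7·502 + 45   →  a_0 = 7
502 = 11·45 + 7   →  a_1 = 11

11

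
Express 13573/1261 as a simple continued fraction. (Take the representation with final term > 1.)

[10; 1, 3, 4, 3, 7, 3]

13573 = 10*1261 + 963
1261 = 1*963 + 298
963 = 3*298 + 69
298 = 4*69 + 22
69 = 3*22 + 3
22 = 7*3 + 1
3 = 3*1 + 0  (stop)
So 13573/1261 = [10; 1, 3, 4, 3, 7, 3].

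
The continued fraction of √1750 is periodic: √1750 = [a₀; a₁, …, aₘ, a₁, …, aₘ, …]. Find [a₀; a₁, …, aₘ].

a₀ = ⌊√1750⌋ = 41.

[41; 1, 4, 1, 82]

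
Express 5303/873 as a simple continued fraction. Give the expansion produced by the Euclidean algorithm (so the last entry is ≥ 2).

5303 = 6*873 + 65
873 = 13*65 + 28
65 = 2*28 + 9
28 = 3*9 + 1
9 = 9*1 + 0  (stop)
So 5303/873 = [6; 13, 2, 3, 9].

[6; 13, 2, 3, 9]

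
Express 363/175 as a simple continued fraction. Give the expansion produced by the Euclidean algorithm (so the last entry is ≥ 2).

363 = 2·175 + 13
175 = 13·13 + 6
13 = 2·6 + 1
6 = 6·1 + 0  (stop)
So 363/175 = [2; 13, 2, 6].

[2; 13, 2, 6]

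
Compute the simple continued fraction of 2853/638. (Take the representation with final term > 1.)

[4; 2, 8, 2, 1, 3, 3]

2853 = 4·638 + 301
638 = 2·301 + 36
301 = 8·36 + 13
36 = 2·13 + 10
13 = 1·10 + 3
10 = 3·3 + 1
3 = 3·1 + 0  (stop)
So 2853/638 = [4; 2, 8, 2, 1, 3, 3].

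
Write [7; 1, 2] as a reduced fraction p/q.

23/3

Using pₖ = aₖpₖ₋₁ + pₖ₋₂ and qₖ = aₖqₖ₋₁ + qₖ₋₂:
  k=0: a=7, p=7, q=1
  k=1: a=1, p=8, q=1
  k=2: a=2, p=23, q=3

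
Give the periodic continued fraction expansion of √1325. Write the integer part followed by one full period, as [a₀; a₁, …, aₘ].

a₀ = ⌊√1325⌋ = 36.
With m₀=0, d₀=1 and mₖ₊₁ = dₖaₖ − mₖ, dₖ₊₁ = (n − mₖ₊₁²)/dₖ, aₖ₊₁ = ⌊(a₀+mₖ₊₁)/dₖ₊₁⌋:
  k=1: m=36, d=29, a=2
  k=2: m=22, d=29, a=2
  k=3: m=36, d=1, a=72
d=1 and a=2a₀=72 at k=3, so the next step gives (m, d) = (36, 29) again — its k=1 value — and the period has length 3.

[36; 2, 2, 72]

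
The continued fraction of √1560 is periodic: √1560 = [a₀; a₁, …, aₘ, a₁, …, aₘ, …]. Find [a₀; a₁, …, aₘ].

[39; 2, 78]

a₀ = ⌊√1560⌋ = 39.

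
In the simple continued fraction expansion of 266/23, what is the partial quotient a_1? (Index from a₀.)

1

266 = 11·23 + 13   →  a_0 = 11
23 = 1·13 + 10   →  a_1 = 1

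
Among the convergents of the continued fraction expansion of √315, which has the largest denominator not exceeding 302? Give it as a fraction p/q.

2538/143

√315 = [17; 1, 2, 1, 34, …] (period length 4).
Convergents:
  p_0/q_0 = 17/1
  p_1/q_1 = 18/1
  p_2/q_2 = 53/3
  p_3/q_3 = 71/4
  p_4/q_4 = 2467/139
  p_5/q_5 = 2538/143
  p_6/q_6 = 7543/425
q_5 = 143 ≤ 302 < 425 = q_6, so the answer is 2538/143.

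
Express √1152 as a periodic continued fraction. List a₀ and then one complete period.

a₀ = ⌊√1152⌋ = 33.
With m₀=0, d₀=1 and mₖ₊₁ = dₖaₖ − mₖ, dₖ₊₁ = (n − mₖ₊₁²)/dₖ, aₖ₊₁ = ⌊(a₀+mₖ₊₁)/dₖ₊₁⌋:
  k=1: m=33, d=63, a=1
  k=2: m=30, d=4, a=15
  k=3: m=30, d=63, a=1
  k=4: m=33, d=1, a=66
d=1 and a=2a₀=66 at k=4, so the next step gives (m, d) = (33, 63) again — its k=1 value — and the period has length 4.

[33; 1, 15, 1, 66]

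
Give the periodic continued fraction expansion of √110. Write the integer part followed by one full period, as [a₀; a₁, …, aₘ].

a₀ = ⌊√110⌋ = 10.
With m₀=0, d₀=1 and mₖ₊₁ = dₖaₖ − mₖ, dₖ₊₁ = (n − mₖ₊₁²)/dₖ, aₖ₊₁ = ⌊(a₀+mₖ₊₁)/dₖ₊₁⌋:
  k=1: m=10, d=10, a=2
  k=2: m=10, d=1, a=20
d=1 and a=2a₀=20 at k=2, so the next step gives (m, d) = (10, 10) again — its k=1 value — and the period has length 2.

[10; 2, 20]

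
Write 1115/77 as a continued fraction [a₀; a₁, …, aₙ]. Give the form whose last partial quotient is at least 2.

1115 = 14·77 + 37
77 = 2·37 + 3
37 = 12·3 + 1
3 = 3·1 + 0  (stop)
So 1115/77 = [14; 2, 12, 3].

[14; 2, 12, 3]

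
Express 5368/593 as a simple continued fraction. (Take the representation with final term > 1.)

5368 = 9·593 + 31
593 = 19·31 + 4
31 = 7·4 + 3
4 = 1·3 + 1
3 = 3·1 + 0  (stop)
So 5368/593 = [9; 19, 7, 1, 3].

[9; 19, 7, 1, 3]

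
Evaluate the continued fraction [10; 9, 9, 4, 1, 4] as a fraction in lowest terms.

20351/2013

Using pₖ = aₖpₖ₋₁ + pₖ₋₂ and qₖ = aₖqₖ₋₁ + qₖ₋₂:
  k=0: a=10, p=10, q=1
  k=1: a=9, p=91, q=9
  k=2: a=9, p=829, q=82
  k=3: a=4, p=3407, q=337
  k=4: a=1, p=4236, q=419
  k=5: a=4, p=20351, q=2013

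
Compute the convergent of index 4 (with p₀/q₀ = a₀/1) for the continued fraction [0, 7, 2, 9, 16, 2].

Using pₖ = aₖpₖ₋₁ + pₖ₋₂, qₖ = aₖqₖ₋₁ + qₖ₋₂ (with p₋₁=1, p₋₂=0, q₋₁=0, q₋₂=1):
  k=0: a=0, p=0, q=1
  k=1: a=7, p=1, q=7
  k=2: a=2, p=2, q=15
  k=3: a=9, p=19, q=142
  k=4: a=16, p=306, q=2287

306/2287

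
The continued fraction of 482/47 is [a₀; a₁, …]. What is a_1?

3

482 = 10·47 + 12   →  a_0 = 10
47 = 3·12 + 11   →  a_1 = 3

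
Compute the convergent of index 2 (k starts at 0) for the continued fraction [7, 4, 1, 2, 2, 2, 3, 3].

36/5

Using pₖ = aₖpₖ₋₁ + pₖ₋₂, qₖ = aₖqₖ₋₁ + qₖ₋₂ (with p₋₁=1, p₋₂=0, q₋₁=0, q₋₂=1):
  k=0: a=7, p=7, q=1
  k=1: a=4, p=29, q=4
  k=2: a=1, p=36, q=5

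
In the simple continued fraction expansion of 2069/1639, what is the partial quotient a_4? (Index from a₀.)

3

2069 = 1·1639 + 430   →  a_0 = 1
1639 = 3·430 + 349   →  a_1 = 3
430 = 1·349 + 81   →  a_2 = 1
349 = 4·81 + 25   →  a_3 = 4
81 = 3·25 + 6   →  a_4 = 3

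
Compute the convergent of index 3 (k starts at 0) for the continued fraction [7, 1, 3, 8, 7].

256/33

Using pₖ = aₖpₖ₋₁ + pₖ₋₂, qₖ = aₖqₖ₋₁ + qₖ₋₂ (with p₋₁=1, p₋₂=0, q₋₁=0, q₋₂=1):
  k=0: a=7, p=7, q=1
  k=1: a=1, p=8, q=1
  k=2: a=3, p=31, q=4
  k=3: a=8, p=256, q=33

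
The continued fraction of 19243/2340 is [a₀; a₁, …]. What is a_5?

19243 = 8·2340 + 523   →  a_0 = 8
2340 = 4·523 + 248   →  a_1 = 4
523 = 2·248 + 27   →  a_2 = 2
248 = 9·27 + 5   →  a_3 = 9
27 = 5·5 + 2   →  a_4 = 5
5 = 2·2 + 1   →  a_5 = 2

2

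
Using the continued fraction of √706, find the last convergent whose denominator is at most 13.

186/7

√706 = [26; 1, 1, 3, 26, 3, 1, 1, 52, …] (period length 8).
Convergents:
  p_0/q_0 = 26/1
  p_1/q_1 = 27/1
  p_2/q_2 = 53/2
  p_3/q_3 = 186/7
  p_4/q_4 = 4889/184
q_3 = 7 ≤ 13 < 184 = q_4, so the answer is 186/7.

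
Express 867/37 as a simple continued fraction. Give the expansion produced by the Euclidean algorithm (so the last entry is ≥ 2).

867 = 23*37 + 16
37 = 2*16 + 5
16 = 3*5 + 1
5 = 5*1 + 0  (stop)
So 867/37 = [23; 2, 3, 5].

[23; 2, 3, 5]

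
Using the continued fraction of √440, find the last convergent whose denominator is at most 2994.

√440 = [20; 1, 40, …] (period length 2).
Convergents:
  p_0/q_0 = 20/1
  p_1/q_1 = 21/1
  p_2/q_2 = 860/41
  p_3/q_3 = 881/42
  p_4/q_4 = 36100/1721
  p_5/q_5 = 36981/1763
  p_6/q_6 = 1515340/72241
q_5 = 1763 ≤ 2994 < 72241 = q_6, so the answer is 36981/1763.

36981/1763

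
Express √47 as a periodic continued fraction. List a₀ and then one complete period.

a₀ = ⌊√47⌋ = 6.
With m₀=0, d₀=1 and mₖ₊₁ = dₖaₖ − mₖ, dₖ₊₁ = (n − mₖ₊₁²)/dₖ, aₖ₊₁ = ⌊(a₀+mₖ₊₁)/dₖ₊₁⌋:
  k=1: m=6, d=11, a=1
  k=2: m=5, d=2, a=5
  k=3: m=5, d=11, a=1
  k=4: m=6, d=1, a=12
d=1 and a=2a₀=12 at k=4, so the next step gives (m, d) = (6, 11) again — its k=1 value — and the period has length 4.

[6; 1, 5, 1, 12]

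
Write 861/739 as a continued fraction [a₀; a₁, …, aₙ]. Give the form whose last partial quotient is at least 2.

861 = 1·739 + 122
739 = 6·122 + 7
122 = 17·7 + 3
7 = 2·3 + 1
3 = 3·1 + 0  (stop)
So 861/739 = [1; 6, 17, 2, 3].

[1; 6, 17, 2, 3]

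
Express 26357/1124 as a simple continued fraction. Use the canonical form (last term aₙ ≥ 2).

[23; 2, 4, 2, 3, 16]

26357 = 23×1124 + 505
1124 = 2×505 + 114
505 = 4×114 + 49
114 = 2×49 + 16
49 = 3×16 + 1
16 = 16×1 + 0  (stop)
So 26357/1124 = [23; 2, 4, 2, 3, 16].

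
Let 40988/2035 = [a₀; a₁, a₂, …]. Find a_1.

7

40988 = 20·2035 + 288   →  a_0 = 20
2035 = 7·288 + 19   →  a_1 = 7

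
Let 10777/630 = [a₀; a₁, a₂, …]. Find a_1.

10777 = 17·630 + 67   →  a_0 = 17
630 = 9·67 + 27   →  a_1 = 9

9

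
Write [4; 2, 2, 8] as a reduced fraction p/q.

185/42

Using pₖ = aₖpₖ₋₁ + pₖ₋₂ and qₖ = aₖqₖ₋₁ + qₖ₋₂:
  k=0: a=4, p=4, q=1
  k=1: a=2, p=9, q=2
  k=2: a=2, p=22, q=5
  k=3: a=8, p=185, q=42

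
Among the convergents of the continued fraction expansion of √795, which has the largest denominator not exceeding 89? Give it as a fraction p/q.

1297/46

√795 = [28; 5, 9, 5, 56, …] (period length 4).
Convergents:
  p_0/q_0 = 28/1
  p_1/q_1 = 141/5
  p_2/q_2 = 1297/46
  p_3/q_3 = 6626/235
q_2 = 46 ≤ 89 < 235 = q_3, so the answer is 1297/46.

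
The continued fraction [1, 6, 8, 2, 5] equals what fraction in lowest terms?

662/569

Using pₖ = aₖpₖ₋₁ + pₖ₋₂ and qₖ = aₖqₖ₋₁ + qₖ₋₂:
  k=0: a=1, p=1, q=1
  k=1: a=6, p=7, q=6
  k=2: a=8, p=57, q=49
  k=3: a=2, p=121, q=104
  k=4: a=5, p=662, q=569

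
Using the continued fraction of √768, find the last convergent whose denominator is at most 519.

13413/484

√768 = [27; 1, 2, 2, 13, 2, 2, 1, 54, …] (period length 8).
Convergents:
  p_0/q_0 = 27/1
  p_1/q_1 = 28/1
  p_2/q_2 = 83/3
  p_3/q_3 = 194/7
  p_4/q_4 = 2605/94
  p_5/q_5 = 5404/195
  p_6/q_6 = 13413/484
  p_7/q_7 = 18817/679
q_6 = 484 ≤ 519 < 679 = q_7, so the answer is 13413/484.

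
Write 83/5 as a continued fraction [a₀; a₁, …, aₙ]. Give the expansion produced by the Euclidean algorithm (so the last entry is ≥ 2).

83 = 16*5 + 3
5 = 1*3 + 2
3 = 1*2 + 1
2 = 2*1 + 0  (stop)
So 83/5 = [16; 1, 1, 2].

[16; 1, 1, 2]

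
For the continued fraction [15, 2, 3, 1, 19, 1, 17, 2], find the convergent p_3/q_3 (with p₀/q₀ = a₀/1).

139/9

Using pₖ = aₖpₖ₋₁ + pₖ₋₂, qₖ = aₖqₖ₋₁ + qₖ₋₂ (with p₋₁=1, p₋₂=0, q₋₁=0, q₋₂=1):
  k=0: a=15, p=15, q=1
  k=1: a=2, p=31, q=2
  k=2: a=3, p=108, q=7
  k=3: a=1, p=139, q=9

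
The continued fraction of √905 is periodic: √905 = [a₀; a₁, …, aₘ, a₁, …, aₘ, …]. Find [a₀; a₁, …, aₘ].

[30; 12, 60]

a₀ = ⌊√905⌋ = 30.
With m₀=0, d₀=1 and mₖ₊₁ = dₖaₖ − mₖ, dₖ₊₁ = (n − mₖ₊₁²)/dₖ, aₖ₊₁ = ⌊(a₀+mₖ₊₁)/dₖ₊₁⌋:
  k=1: m=30, d=5, a=12
  k=2: m=30, d=1, a=60
d=1 and a=2a₀=60 at k=2, so the next step gives (m, d) = (30, 5) again — its k=1 value — and the period has length 2.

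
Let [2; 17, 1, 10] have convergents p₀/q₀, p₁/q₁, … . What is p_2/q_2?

37/18

Using pₖ = aₖpₖ₋₁ + pₖ₋₂, qₖ = aₖqₖ₋₁ + qₖ₋₂ (with p₋₁=1, p₋₂=0, q₋₁=0, q₋₂=1):
  k=0: a=2, p=2, q=1
  k=1: a=17, p=35, q=17
  k=2: a=1, p=37, q=18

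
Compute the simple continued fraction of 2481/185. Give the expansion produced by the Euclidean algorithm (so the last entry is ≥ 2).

[13; 2, 2, 3, 3, 3]

2481 = 13·185 + 76
185 = 2·76 + 33
76 = 2·33 + 10
33 = 3·10 + 3
10 = 3·3 + 1
3 = 3·1 + 0  (stop)
So 2481/185 = [13; 2, 2, 3, 3, 3].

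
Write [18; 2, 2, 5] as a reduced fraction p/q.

Using pₖ = aₖpₖ₋₁ + pₖ₋₂ and qₖ = aₖqₖ₋₁ + qₖ₋₂:
  k=0: a=18, p=18, q=1
  k=1: a=2, p=37, q=2
  k=2: a=2, p=92, q=5
  k=3: a=5, p=497, q=27

497/27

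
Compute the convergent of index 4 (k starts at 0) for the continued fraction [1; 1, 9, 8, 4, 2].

635/334

Using pₖ = aₖpₖ₋₁ + pₖ₋₂, qₖ = aₖqₖ₋₁ + qₖ₋₂ (with p₋₁=1, p₋₂=0, q₋₁=0, q₋₂=1):
  k=0: a=1, p=1, q=1
  k=1: a=1, p=2, q=1
  k=2: a=9, p=19, q=10
  k=3: a=8, p=154, q=81
  k=4: a=4, p=635, q=334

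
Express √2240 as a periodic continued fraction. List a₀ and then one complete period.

[47; 3, 23, 3, 94]

a₀ = ⌊√2240⌋ = 47.
With m₀=0, d₀=1 and mₖ₊₁ = dₖaₖ − mₖ, dₖ₊₁ = (n − mₖ₊₁²)/dₖ, aₖ₊₁ = ⌊(a₀+mₖ₊₁)/dₖ₊₁⌋:
  k=1: m=47, d=31, a=3
  k=2: m=46, d=4, a=23
  k=3: m=46, d=31, a=3
  k=4: m=47, d=1, a=94
d=1 and a=2a₀=94 at k=4, so the next step gives (m, d) = (47, 31) again — its k=1 value — and the period has length 4.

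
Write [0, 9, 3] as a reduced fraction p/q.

Using pₖ = aₖpₖ₋₁ + pₖ₋₂ and qₖ = aₖqₖ₋₁ + qₖ₋₂:
  k=0: a=0, p=0, q=1
  k=1: a=9, p=1, q=9
  k=2: a=3, p=3, q=28

3/28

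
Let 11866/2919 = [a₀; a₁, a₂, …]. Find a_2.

11866 = 4·2919 + 190   →  a_0 = 4
2919 = 15·190 + 69   →  a_1 = 15
190 = 2·69 + 52   →  a_2 = 2

2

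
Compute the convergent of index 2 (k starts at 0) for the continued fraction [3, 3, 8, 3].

83/25

Using pₖ = aₖpₖ₋₁ + pₖ₋₂, qₖ = aₖqₖ₋₁ + qₖ₋₂ (with p₋₁=1, p₋₂=0, q₋₁=0, q₋₂=1):
  k=0: a=3, p=3, q=1
  k=1: a=3, p=10, q=3
  k=2: a=8, p=83, q=25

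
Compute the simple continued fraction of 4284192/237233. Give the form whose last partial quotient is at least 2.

4284192 = 18*237233 + 13998
237233 = 16*13998 + 13265
13998 = 1*13265 + 733
13265 = 18*733 + 71
733 = 10*71 + 23
71 = 3*23 + 2
23 = 11*2 + 1
2 = 2*1 + 0  (stop)
So 4284192/237233 = [18; 16, 1, 18, 10, 3, 11, 2].

[18; 16, 1, 18, 10, 3, 11, 2]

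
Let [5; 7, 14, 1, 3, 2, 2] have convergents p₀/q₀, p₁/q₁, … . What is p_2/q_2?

Using pₖ = aₖpₖ₋₁ + pₖ₋₂, qₖ = aₖqₖ₋₁ + qₖ₋₂ (with p₋₁=1, p₋₂=0, q₋₁=0, q₋₂=1):
  k=0: a=5, p=5, q=1
  k=1: a=7, p=36, q=7
  k=2: a=14, p=509, q=99

509/99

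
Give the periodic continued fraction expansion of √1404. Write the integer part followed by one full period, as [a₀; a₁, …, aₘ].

a₀ = ⌊√1404⌋ = 37.
With m₀=0, d₀=1 and mₖ₊₁ = dₖaₖ − mₖ, dₖ₊₁ = (n − mₖ₊₁²)/dₖ, aₖ₊₁ = ⌊(a₀+mₖ₊₁)/dₖ₊₁⌋:
  k=1: m=37, d=35, a=2
  k=2: m=33, d=9, a=7
  k=3: m=30, d=56, a=1
  k=4: m=26, d=13, a=4
  k=5: m=26, d=56, a=1
  k=6: m=30, d=9, a=7
  k=7: m=33, d=35, a=2
  k=8: m=37, d=1, a=74
d=1 and a=2a₀=74 at k=8, so the next step gives (m, d) = (37, 35) again — its k=1 value — and the period has length 8.

[37; 2, 7, 1, 4, 1, 7, 2, 74]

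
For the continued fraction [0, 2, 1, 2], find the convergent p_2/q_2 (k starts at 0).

Using pₖ = aₖpₖ₋₁ + pₖ₋₂, qₖ = aₖqₖ₋₁ + qₖ₋₂ (with p₋₁=1, p₋₂=0, q₋₁=0, q₋₂=1):
  k=0: a=0, p=0, q=1
  k=1: a=2, p=1, q=2
  k=2: a=1, p=1, q=3

1/3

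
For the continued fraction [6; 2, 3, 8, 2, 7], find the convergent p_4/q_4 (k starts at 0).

791/123

Using pₖ = aₖpₖ₋₁ + pₖ₋₂, qₖ = aₖqₖ₋₁ + qₖ₋₂ (with p₋₁=1, p₋₂=0, q₋₁=0, q₋₂=1):
  k=0: a=6, p=6, q=1
  k=1: a=2, p=13, q=2
  k=2: a=3, p=45, q=7
  k=3: a=8, p=373, q=58
  k=4: a=2, p=791, q=123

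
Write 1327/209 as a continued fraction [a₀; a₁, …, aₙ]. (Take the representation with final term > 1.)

[6; 2, 1, 6, 3, 3]

1327 = 6×209 + 73
209 = 2×73 + 63
73 = 1×63 + 10
63 = 6×10 + 3
10 = 3×3 + 1
3 = 3×1 + 0  (stop)
So 1327/209 = [6; 2, 1, 6, 3, 3].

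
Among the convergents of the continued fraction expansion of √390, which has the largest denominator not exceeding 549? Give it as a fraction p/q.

√390 = [19; 1, 2, 1, 38, …] (period length 4).
Convergents:
  p_0/q_0 = 19/1
  p_1/q_1 = 20/1
  p_2/q_2 = 59/3
  p_3/q_3 = 79/4
  p_4/q_4 = 3061/155
  p_5/q_5 = 3140/159
  p_6/q_6 = 9341/473
  p_7/q_7 = 12481/632
q_6 = 473 ≤ 549 < 632 = q_7, so the answer is 9341/473.

9341/473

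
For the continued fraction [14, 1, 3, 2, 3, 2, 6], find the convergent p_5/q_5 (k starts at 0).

Using pₖ = aₖpₖ₋₁ + pₖ₋₂, qₖ = aₖqₖ₋₁ + qₖ₋₂ (with p₋₁=1, p₋₂=0, q₋₁=0, q₋₂=1):
  k=0: a=14, p=14, q=1
  k=1: a=1, p=15, q=1
  k=2: a=3, p=59, q=4
  k=3: a=2, p=133, q=9
  k=4: a=3, p=458, q=31
  k=5: a=2, p=1049, q=71

1049/71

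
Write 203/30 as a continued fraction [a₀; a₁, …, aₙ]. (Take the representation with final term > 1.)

203 = 6*30 + 23
30 = 1*23 + 7
23 = 3*7 + 2
7 = 3*2 + 1
2 = 2*1 + 0  (stop)
So 203/30 = [6; 1, 3, 3, 2].

[6; 1, 3, 3, 2]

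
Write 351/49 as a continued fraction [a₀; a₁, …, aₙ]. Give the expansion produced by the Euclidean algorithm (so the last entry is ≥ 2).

[7; 6, 8]

351 = 7·49 + 8
49 = 6·8 + 1
8 = 8·1 + 0  (stop)
So 351/49 = [7; 6, 8].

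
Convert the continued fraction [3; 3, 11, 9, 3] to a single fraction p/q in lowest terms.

Fold from the inside: start with 3/1.
  9 + 1/3 = 28/3
  11 + 3/28 = 311/28
  3 + 28/311 = 961/311
  3 + 311/961 = 3194/961

3194/961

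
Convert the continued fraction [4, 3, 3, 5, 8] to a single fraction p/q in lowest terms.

Using pₖ = aₖpₖ₋₁ + pₖ₋₂ and qₖ = aₖqₖ₋₁ + qₖ₋₂:
  k=0: a=4, p=4, q=1
  k=1: a=3, p=13, q=3
  k=2: a=3, p=43, q=10
  k=3: a=5, p=228, q=53
  k=4: a=8, p=1867, q=434

1867/434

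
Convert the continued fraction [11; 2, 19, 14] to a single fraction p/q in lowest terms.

Using pₖ = aₖpₖ₋₁ + pₖ₋₂ and qₖ = aₖqₖ₋₁ + qₖ₋₂:
  k=0: a=11, p=11, q=1
  k=1: a=2, p=23, q=2
  k=2: a=19, p=448, q=39
  k=3: a=14, p=6295, q=548

6295/548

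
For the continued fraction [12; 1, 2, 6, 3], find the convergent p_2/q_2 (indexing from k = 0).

38/3

Using pₖ = aₖpₖ₋₁ + pₖ₋₂, qₖ = aₖqₖ₋₁ + qₖ₋₂ (with p₋₁=1, p₋₂=0, q₋₁=0, q₋₂=1):
  k=0: a=12, p=12, q=1
  k=1: a=1, p=13, q=1
  k=2: a=2, p=38, q=3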